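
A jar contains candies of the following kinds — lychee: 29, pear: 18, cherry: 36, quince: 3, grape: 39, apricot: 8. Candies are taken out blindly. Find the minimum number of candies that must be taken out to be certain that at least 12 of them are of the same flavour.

The 6 flavours are the holes; the candies drawn are the pigeons.
To avoid 12 of any one flavour, the worst case takes at most 11 of each flavour, or every candy of a flavour that has fewer than 11.
That gives 11 + 11 + 11 + 3 + 11 + 8 = 55 candies with no flavour reaching 12.
The next candy forces some flavour to 12, so 55 + 1 = 56.

56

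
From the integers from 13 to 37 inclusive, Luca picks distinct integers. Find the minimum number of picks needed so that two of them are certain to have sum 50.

Two chosen integers sum to 50 exactly when both halves of some pair {x, 50−x} with 13 ≤ x ≤ 50−x ≤ 37 are chosen — 12 such pairs.
The remaining 1 element (those with no distinct partner in range) can never complete a 50-sum, so the worst case takes all of them and one from each pair: 1 + 12 = 13.
By pigeonhole, the 14th integer has to be the second member of some pair, so 13 + 1 = 14.

14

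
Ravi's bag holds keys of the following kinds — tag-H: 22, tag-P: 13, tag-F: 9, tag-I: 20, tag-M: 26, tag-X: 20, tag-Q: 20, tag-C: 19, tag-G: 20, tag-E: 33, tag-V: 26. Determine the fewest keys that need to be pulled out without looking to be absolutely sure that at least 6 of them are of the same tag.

56

Put each drawn key into a box by tag. The largest draw with every box below 6 takes min(count, 5) from each tag.
Σ min(cᵢ, 5) = 5 + 5 + 5 + 5 + 5 + 5 + 5 + 5 + 5 + 5 + 5 = 55.
Draw number 55 + 1 = 56 must push one box to 6.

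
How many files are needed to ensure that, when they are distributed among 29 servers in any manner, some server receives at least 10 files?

With 261 files one could put exactly 9 in each of the 29 servers, and no server would reach 10.
One more file must land in a server that already has 9, giving it 10.
So 29 × 9 + 1 = 262 files are required.

262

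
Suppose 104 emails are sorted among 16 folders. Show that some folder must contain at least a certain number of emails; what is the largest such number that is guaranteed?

Pigeonhole: the 16 folders are the holes and the 104 emails are the pigeons.
If every folder held at most 6 emails, the total would be at most 16 × 6 = 96, which is less than 104.
So some folder holds at least ⌈104/16⌉ = 7 emails.

7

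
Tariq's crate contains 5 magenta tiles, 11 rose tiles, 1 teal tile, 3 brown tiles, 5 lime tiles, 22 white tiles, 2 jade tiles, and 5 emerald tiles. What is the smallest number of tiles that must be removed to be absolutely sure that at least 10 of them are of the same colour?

40

An adversary could hand out at most 9 tiles per colour (6 colours run out sooner): 5 + 9 + 1 + 3 + 5 + 9 + 2 + 5 = 39 tiles and still no colour has 10.
One more tile lands in a colour already at 9, so 40 draws are enough and 39 are not.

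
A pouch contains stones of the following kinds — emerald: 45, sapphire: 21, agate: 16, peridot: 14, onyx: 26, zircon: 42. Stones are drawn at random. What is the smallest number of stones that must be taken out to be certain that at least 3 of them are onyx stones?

In the worst case for collecting onyx stones, every non-onyx stone comes out first.
There are 45 + 21 + 16 + 14 + 42 = 138 non-onyx stones altogether.
After those, each further stone must be onyx, so 138 + 3 = 141 draws guarantee 3 onyx stones.

141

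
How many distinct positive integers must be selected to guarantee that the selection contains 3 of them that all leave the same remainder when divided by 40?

81

Pigeonhole: the 40 residue classes mod 40 are the pigeonholes.
With 80 integers one could put 2 in each residue class and have no class reach 3.
The 81st integer pushes some class to 3, so 40·2 + 1 = 81.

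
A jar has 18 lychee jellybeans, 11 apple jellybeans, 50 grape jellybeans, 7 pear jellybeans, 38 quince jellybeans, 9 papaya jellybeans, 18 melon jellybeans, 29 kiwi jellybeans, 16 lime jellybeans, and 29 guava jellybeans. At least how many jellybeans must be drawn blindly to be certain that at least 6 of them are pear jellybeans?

224

In the worst case for collecting pear jellybeans, every non-pear jellybean comes out first.
There are 18 + 11 + 50 + 38 + 9 + 18 + 29 + 16 + 29 = 218 non-pear jellybeans altogether.
After those, each further jellybean must be pear, so 218 + 6 = 224 draws guarantee 6 pear jellybeans.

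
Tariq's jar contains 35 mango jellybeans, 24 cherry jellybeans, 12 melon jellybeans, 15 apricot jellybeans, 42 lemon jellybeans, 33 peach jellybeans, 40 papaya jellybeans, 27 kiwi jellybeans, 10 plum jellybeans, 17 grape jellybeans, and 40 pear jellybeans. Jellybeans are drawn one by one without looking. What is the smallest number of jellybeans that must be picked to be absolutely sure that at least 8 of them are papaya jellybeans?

263

In the worst case for collecting papaya jellybeans, every non-papaya jellybean comes out first.
There are 35 + 24 + 12 + 15 + 42 + 33 + 27 + 10 + 17 + 40 = 255 non-papaya jellybeans altogether.
After those, each further jellybean must be papaya, so 255 + 8 = 263 draws guarantee 8 papaya jellybeans.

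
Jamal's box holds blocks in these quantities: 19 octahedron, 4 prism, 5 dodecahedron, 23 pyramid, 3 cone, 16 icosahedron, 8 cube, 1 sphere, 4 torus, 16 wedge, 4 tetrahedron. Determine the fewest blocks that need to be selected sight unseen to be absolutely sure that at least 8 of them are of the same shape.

By the pigeonhole principle, the 11 shapes are the holes; the blocks drawn are the pigeons.
To avoid 8 of any one shape, the worst case takes at most 7 of each shape, or every block of a shape that has fewer than 7.
That gives 7 + 4 + 5 + 7 + 3 + 7 + 7 + 1 + 4 + 7 + 4 = 56 blocks with no shape reaching 8.
The next block forces some shape to 8, so 56 + 1 = 57.

57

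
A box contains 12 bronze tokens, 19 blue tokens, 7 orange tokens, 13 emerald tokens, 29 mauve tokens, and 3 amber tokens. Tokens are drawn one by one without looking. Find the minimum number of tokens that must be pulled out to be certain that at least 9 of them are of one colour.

By the pigeonhole principle, put each drawn token into a box by colour. The largest draw with every box below 9 takes min(count, 8) from each colour; colours with fewer than 8 contribute all they have.
Σ min(cᵢ, 8) = 8 + 8 + 7 + 8 + 8 + 3 = 42.
Draw number 42 + 1 = 43 must push one box to 9.

43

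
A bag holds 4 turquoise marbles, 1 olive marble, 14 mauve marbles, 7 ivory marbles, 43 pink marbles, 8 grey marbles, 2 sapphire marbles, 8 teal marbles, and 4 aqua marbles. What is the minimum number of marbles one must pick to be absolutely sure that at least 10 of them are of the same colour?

53

The 9 colours are the holes; the marbles drawn are the pigeons.
To avoid 10 of any one colour, the worst case takes at most 9 of each colour, or every marble of a colour that has fewer than 9.
That gives 4 + 1 + 9 + 7 + 9 + 8 + 2 + 8 + 4 = 52 marbles with no colour reaching 10.
The next marble forces some colour to 10, so 52 + 1 = 53.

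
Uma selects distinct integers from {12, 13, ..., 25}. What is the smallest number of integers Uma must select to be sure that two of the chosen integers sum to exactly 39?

A set avoiding the sum 39 can contain at most one of each pair {x, 39−x}, plus the 2 elements whose complement lies outside the range.
The integers 12, …, 19 (8 of them) are such a set: any two sum to at least 12+13 = 25 and at most 18+19 = 37 < 39.
Pigeonhole: any 9th integer completes one of the 6 pairs, so 9 choices force a sum of 39.

9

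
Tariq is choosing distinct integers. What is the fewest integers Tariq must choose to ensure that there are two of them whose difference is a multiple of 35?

Integers whose pairwise differences are multiples of 35 are exactly those sharing a remainder mod 35. The 35 residue classes mod 35 are the pigeonholes.
With 35 integers one could put 1 in each residue class and have no class reach 2.
The 36th integer pushes some class to 2, so 35·1 + 1 = 36.

36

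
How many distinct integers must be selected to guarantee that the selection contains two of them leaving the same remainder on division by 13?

14

The 13 residue classes mod 13 are the pigeonholes.
With 13 integers one could put 1 in each residue class and have no class reach 2.
The 14th integer pushes some class to 2, so 13·1 + 1 = 14.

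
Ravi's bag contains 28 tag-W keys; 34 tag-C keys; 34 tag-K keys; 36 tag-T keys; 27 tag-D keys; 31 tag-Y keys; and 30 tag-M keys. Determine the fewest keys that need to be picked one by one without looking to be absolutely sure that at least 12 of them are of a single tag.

Pigeonhole: the 7 tags are the holes; the keys drawn are the pigeons.
To avoid 12 of any one tag, the worst case takes at most 11 of each tag.
That gives 11 + 11 + 11 + 11 + 11 + 11 + 11 = 77 keys with no tag reaching 12.
The next key forces some tag to 12, so 77 + 1 = 78.

78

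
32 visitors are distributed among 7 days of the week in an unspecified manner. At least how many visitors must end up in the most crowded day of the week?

5

The 7 days of the week are the holes and the 32 visitors are the pigeons.
If every day of the week held at most 4 visitors, the total would be at most 7 × 4 = 28, which is less than 32.
So some day of the week holds at least ⌈32/7⌉ = 5 visitors.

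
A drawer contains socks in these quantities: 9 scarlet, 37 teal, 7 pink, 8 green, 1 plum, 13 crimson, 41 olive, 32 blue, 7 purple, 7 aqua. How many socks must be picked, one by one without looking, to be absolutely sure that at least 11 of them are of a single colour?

80

By pigeonhole, the 10 colours are the holes; the socks drawn are the pigeons.
To avoid 11 of any one colour, the worst case takes at most 10 of each colour, or every sock of a colour that has fewer than 10.
That gives 9 + 10 + 7 + 8 + 1 + 10 + 10 + 10 + 7 + 7 = 79 socks with no colour reaching 11.
The next sock forces some colour to 11, so 79 + 1 = 80.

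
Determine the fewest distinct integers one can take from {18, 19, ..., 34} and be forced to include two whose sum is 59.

Two chosen integers sum to 59 exactly when both halves of some pair {x, 59−x} with 25 ≤ x ≤ 59−x ≤ 34 are chosen — 5 such pairs.
The remaining 7 elements (those with no distinct partner in range) can never complete a 59-sum, so the worst case takes all of them and one from each pair: 7 + 5 = 12.
By the pigeonhole principle, the 13th integer has to be the second member of some pair, so 12 + 1 = 13.

13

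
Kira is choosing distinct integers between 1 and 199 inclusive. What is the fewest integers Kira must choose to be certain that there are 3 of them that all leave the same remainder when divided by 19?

39

The 19 residue classes mod 19 are the pigeonholes.
With 38 integers one could put 2 in each residue class and have no class reach 3.
The 39th integer pushes some class to 3, so 19·2 + 1 = 39.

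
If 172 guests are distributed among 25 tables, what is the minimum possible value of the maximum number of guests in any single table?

Pigeonhole: the 25 tables are the holes and the 172 guests are the pigeons.
If every table held at most 6 guests, the total would be at most 25 × 6 = 150, which is less than 172.
So some table holds at least ⌈172/25⌉ = 7 guests.

7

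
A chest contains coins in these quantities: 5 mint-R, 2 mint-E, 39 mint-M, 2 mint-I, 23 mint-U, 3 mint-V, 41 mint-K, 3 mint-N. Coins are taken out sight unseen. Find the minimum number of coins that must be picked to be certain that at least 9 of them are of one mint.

40

An adversary could hand out at most 8 coins per mint (5 mints run out sooner): 5 + 2 + 8 + 2 + 8 + 3 + 8 + 3 = 39 coins and still no mint has 9.
One more coin lands in a mint already at 8, so 40 draws are enough and 39 are not.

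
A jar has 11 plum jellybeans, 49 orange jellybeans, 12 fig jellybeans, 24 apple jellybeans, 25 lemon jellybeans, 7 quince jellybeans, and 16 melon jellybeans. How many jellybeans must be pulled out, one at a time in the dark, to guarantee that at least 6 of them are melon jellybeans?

In the worst case for collecting melon jellybeans, every non-melon jellybean comes out first.
There are 11 + 49 + 12 + 24 + 25 + 7 = 128 non-melon jellybeans altogether.
After those, each further jellybean must be melon, so 128 + 6 = 134 draws guarantee 6 melon jellybeans.

134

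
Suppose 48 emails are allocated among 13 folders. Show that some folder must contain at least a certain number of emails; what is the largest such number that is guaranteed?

4

Pigeonhole: the 13 folders are the holes and the 48 emails are the pigeons.
If every folder held at most 3 emails, the total would be at most 13 × 3 = 39, which is less than 48.
So some folder holds at least ⌈48/13⌉ = 4 emails.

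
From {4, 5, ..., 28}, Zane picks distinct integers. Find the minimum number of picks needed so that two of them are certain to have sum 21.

Group the elements by complementary pair {x, 21−x}: {4,17}, {5,16}, {6,15}, …, giving 7 two-element pairs and 11 integers whose partner 21−x falls outside [4,28].
By the pigeonhole principle, treating each of those 18 groups as a pigeonhole, one can pick one integer per group — 18 integers — with no two summing to 21.
The 19th integer lands in an occupied pair, forcing a sum of 21.

19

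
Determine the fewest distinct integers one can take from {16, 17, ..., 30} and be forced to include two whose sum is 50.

A set avoiding the sum 50 can contain at most one of each pair {x, 50−x}, plus the 5 elements whose complement lies outside the range or equal to its own complement.
The integers 16, …, 25 (10 of them) are such a set: any two sum to at least 16+17 = 33 and at most 24+25 = 49 < 50.
Any 11th integer completes one of the 5 pairs, so 11 choices force a sum of 50.

11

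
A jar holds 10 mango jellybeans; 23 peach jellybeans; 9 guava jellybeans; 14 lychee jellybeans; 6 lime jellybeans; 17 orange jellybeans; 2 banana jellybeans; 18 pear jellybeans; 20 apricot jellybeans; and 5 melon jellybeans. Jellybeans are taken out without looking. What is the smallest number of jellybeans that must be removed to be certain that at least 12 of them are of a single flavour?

By pigeonhole, put each drawn jellybean into a box by flavour. The largest draw with every box below 12 takes min(count, 11) from each flavour; flavours with fewer than 11 contribute all they have.
Σ min(cᵢ, 11) = 10 + 11 + 9 + 11 + 6 + 11 + 2 + 11 + 11 + 5 = 87.
Draw number 87 + 1 = 88 must push one box to 12.

88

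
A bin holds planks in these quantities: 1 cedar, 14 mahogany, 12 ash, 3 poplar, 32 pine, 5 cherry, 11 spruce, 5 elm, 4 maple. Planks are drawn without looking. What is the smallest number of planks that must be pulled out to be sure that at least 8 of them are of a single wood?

Pigeonhole: put each drawn plank into a box by wood. The largest draw with every box below 8 takes min(count, 7) from each wood; woods with fewer than 7 contribute all they have.
Σ min(cᵢ, 7) = 1 + 7 + 7 + 3 + 7 + 5 + 7 + 5 + 4 = 46.
Draw number 46 + 1 = 47 must push one box to 8.

47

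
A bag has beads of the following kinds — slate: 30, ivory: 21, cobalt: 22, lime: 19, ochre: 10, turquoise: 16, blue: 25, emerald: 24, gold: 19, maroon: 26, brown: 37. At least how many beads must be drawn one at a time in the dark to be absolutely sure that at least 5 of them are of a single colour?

45

By pigeonhole, put each drawn bead into a box by colour. The largest draw with every box below 5 takes min(count, 4) from each colour.
Σ min(cᵢ, 4) = 4 + 4 + 4 + 4 + 4 + 4 + 4 + 4 + 4 + 4 + 4 = 44.
Draw number 44 + 1 = 45 must push one box to 5.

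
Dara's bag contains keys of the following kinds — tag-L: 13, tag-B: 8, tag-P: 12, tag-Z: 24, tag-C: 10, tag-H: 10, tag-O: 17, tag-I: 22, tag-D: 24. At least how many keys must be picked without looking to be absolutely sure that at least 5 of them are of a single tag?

Pigeonhole: put each drawn key into a box by tag. The largest draw with every box below 5 takes min(count, 4) from each tag.
Σ min(cᵢ, 4) = 4 + 4 + 4 + 4 + 4 + 4 + 4 + 4 + 4 = 36.
Draw number 36 + 1 = 37 must push one box to 5.

37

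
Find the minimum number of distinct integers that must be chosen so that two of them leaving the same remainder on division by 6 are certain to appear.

7

By the pigeonhole principle, the 6 residue classes mod 6 are the pigeonholes.
With 6 integers one could put 1 in each residue class and have no class reach 2.
The 7th integer pushes some class to 2, so 6·1 + 1 = 7.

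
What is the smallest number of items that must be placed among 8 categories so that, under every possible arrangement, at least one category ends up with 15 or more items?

With 112 items one could put exactly 14 in each of the 8 categories, and no category would reach 15.
By pigeonhole, one more item must land in a category that already has 14, giving it 15.
So 8 × 14 + 1 = 113 items are required.

113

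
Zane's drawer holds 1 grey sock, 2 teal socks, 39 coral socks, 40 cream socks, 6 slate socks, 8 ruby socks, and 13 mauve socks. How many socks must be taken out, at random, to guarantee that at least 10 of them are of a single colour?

45

An adversary could hand out at most 9 socks per colour (4 colours run out sooner): 1 + 2 + 9 + 9 + 6 + 8 + 9 = 44 socks and still no colour has 10.
One more sock lands in a colour already at 9, so 45 draws are enough and 44 are not.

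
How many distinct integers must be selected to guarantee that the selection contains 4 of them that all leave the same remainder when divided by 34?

103

The 34 residue classes mod 34 are the pigeonholes.
With 102 integers one could put 3 in each residue class and have no class reach 4.
The 103rd integer pushes some class to 4, so 34·3 + 1 = 103.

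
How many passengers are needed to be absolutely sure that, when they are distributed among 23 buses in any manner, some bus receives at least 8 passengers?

With 161 passengers one could put exactly 7 in each of the 23 buses, and no bus would reach 8.
One more passenger must land in a bus that already has 7, giving it 8.
So 23 × 7 + 1 = 162 passengers are required.

162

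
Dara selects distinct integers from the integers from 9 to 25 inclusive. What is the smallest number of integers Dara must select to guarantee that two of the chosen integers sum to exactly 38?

12

A set avoiding the sum 38 can contain at most one of each pair {x, 38−x}, plus the 5 elements whose complement lies outside the range or equal to its own complement.
The integers 9, …, 19 (11 of them) are such a set: any two sum to at least 9+10 = 19 and at most 18+19 = 37 < 38.
By pigeonhole, any 12th integer completes one of the 6 pairs, so 12 choices force a sum of 38.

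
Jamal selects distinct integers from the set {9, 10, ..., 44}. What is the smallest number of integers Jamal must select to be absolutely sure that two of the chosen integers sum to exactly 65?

25

Two chosen integers sum to 65 exactly when both halves of some pair {x, 65−x} with 21 ≤ x ≤ 65−x ≤ 44 are chosen — 12 such pairs.
The remaining 12 elements (those with no distinct partner in range) can never complete a 65-sum, so the worst case takes all of them and one from each pair: 12 + 12 = 24.
The 25th integer has to be the second member of some pair, so 24 + 1 = 25.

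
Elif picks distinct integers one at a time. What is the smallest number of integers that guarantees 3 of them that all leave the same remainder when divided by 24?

By the pigeonhole principle, the 24 residue classes mod 24 are the pigeonholes.
With 48 integers one could put 2 in each residue class and have no class reach 3.
The 49th integer pushes some class to 3, so 24·2 + 1 = 49.

49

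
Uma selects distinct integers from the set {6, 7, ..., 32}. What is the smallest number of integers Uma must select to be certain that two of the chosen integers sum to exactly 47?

19

Two chosen integers sum to 47 exactly when both halves of some pair {x, 47−x} with 15 ≤ x ≤ 47−x ≤ 32 are chosen — 9 such pairs.
The remaining 9 elements (those with no distinct partner in range) can never complete a 47-sum, so the worst case takes all of them and one from each pair: 9 + 9 = 18.
The 19th integer has to be the second member of some pair, so 18 + 1 = 19.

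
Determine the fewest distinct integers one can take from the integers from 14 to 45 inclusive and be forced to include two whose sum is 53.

20

A set avoiding the sum 53 can contain at most one of each pair {x, 53−x}, plus the 6 elements whose complement lies outside the range.
The integers 27, …, 45 (19 of them) are such a set: any two sum to at least 27+28 = 55 > 53.
Any 20th integer completes one of the 13 pairs, so 20 choices force a sum of 53.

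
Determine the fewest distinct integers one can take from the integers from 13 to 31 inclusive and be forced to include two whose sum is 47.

12

Group the elements by complementary pair {x, 47−x}: {16,31}, {17,30}, {18,29}, …, giving 8 two-element pairs and 3 integers whose partner 47−x falls outside [13,31].
Treating each of those 11 groups as a pigeonhole, one can pick one integer per group — 11 integers — with no two summing to 47.
The 12th integer lands in an occupied pair, forcing a sum of 47.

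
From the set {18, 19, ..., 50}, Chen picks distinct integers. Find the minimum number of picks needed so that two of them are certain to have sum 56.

24

Two chosen integers sum to 56 exactly when both halves of some pair {x, 56−x} with 18 ≤ x ≤ 56−x ≤ 38 are chosen — 10 such pairs.
The remaining 13 elements (those with no distinct partner in range) can never complete a 56-sum, so the worst case takes all of them and one from each pair: 13 + 10 = 23.
By the pigeonhole principle, the 24th integer has to be the second member of some pair, so 23 + 1 = 24.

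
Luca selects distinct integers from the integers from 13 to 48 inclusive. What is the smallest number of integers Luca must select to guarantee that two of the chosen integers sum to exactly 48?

A set avoiding the sum 48 can contain at most one of each pair {x, 48−x}, plus the 14 elements whose complement lies outside the range or equal to its own complement.
The integers 24, …, 48 (25 of them) are such a set: any two sum to at least 24+25 = 49 > 48.
Any 26th integer completes one of the 11 pairs, so 26 choices force a sum of 48.

26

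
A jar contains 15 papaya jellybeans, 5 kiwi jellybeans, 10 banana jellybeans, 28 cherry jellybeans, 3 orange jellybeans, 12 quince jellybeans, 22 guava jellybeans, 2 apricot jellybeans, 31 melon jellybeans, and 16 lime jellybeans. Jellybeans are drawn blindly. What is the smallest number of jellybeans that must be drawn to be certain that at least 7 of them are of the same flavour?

53

Put each drawn jellybean into a box by flavour. The largest draw with every box below 7 takes min(count, 6) from each flavour; flavours with fewer than 6 contribute all they have.
Σ min(cᵢ, 6) = 6 + 5 + 6 + 6 + 3 + 6 + 6 + 2 + 6 + 6 = 52.
Draw number 52 + 1 = 53 must push one box to 7.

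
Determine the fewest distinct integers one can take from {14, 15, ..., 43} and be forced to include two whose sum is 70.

23

Group the elements by complementary pair {x, 70−x}: {27,43}, {28,42}, {29,41}, …, giving 8 two-element pairs; the single value 35 (it cannot pair with itself since the integers are distinct); and 13 integers whose partner 70−x falls outside [14,43].
Treating each of those 22 groups as a pigeonhole, one can pick one integer per group — 22 integers — with no two summing to 70.
The 23rd integer lands in an occupied pair, forcing a sum of 70.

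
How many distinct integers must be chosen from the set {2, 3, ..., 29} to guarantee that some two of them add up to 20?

Group the elements by complementary pair {x, 20−x}: {2,18}, {3,17}, {4,16}, …, giving 8 two-element pairs, the single value 10 (it cannot pair with itself since the integers are distinct), and 11 integers whose partner 20−x falls outside [2,29].
By pigeonhole, treating each of those 20 groups as a pigeonhole, one can pick one integer per group — 20 integers — with no two summing to 20.
The 21st integer lands in an occupied pair, forcing a sum of 20.

21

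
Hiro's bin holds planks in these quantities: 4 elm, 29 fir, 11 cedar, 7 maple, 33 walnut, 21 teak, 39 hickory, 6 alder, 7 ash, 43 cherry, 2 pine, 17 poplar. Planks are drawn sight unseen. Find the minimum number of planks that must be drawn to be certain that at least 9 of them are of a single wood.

By pigeonhole, put each drawn plank into a box by wood. The largest draw with every box below 9 takes min(count, 8) from each wood; woods with fewer than 8 contribute all they have.
Σ min(cᵢ, 8) = 4 + 8 + 8 + 7 + 8 + 8 + 8 + 6 + 7 + 8 + 2 + 8 = 82.
Draw number 82 + 1 = 83 must push one box to 9.

83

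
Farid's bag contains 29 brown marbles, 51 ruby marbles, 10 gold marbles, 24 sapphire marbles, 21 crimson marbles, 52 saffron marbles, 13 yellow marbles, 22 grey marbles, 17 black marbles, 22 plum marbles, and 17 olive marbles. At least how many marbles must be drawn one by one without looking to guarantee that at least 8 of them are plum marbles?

264

In the worst case for collecting plum marbles, every non-plum marble comes out first.
There are 29 + 51 + 10 + 24 + 21 + 52 + 13 + 22 + 17 + 17 = 256 non-plum marbles altogether.
After those, each further marble must be plum, so 256 + 8 = 264 draws guarantee 8 plum marbles.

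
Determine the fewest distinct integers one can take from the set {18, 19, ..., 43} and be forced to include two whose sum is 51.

Group the elements by complementary pair {x, 51−x}: {18,33}, {19,32}, {20,31}, …, giving 8 two-element pairs and 10 integers whose partner 51−x falls outside [18,43].
Treating each of those 18 groups as a pigeonhole, one can pick one integer per group — 18 integers — with no two summing to 51.
The 19th integer lands in an occupied pair, forcing a sum of 51.

19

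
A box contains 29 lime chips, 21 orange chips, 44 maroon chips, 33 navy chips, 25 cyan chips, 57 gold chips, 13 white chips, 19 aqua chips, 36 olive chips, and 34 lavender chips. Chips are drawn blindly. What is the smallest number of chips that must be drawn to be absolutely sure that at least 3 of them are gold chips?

In the worst case for collecting gold chips, every non-gold chip comes out first.
There are 29 + 21 + 44 + 33 + 25 + 13 + 19 + 36 + 34 = 254 non-gold chips altogether.
After those, each further chip must be gold, so 254 + 3 = 257 draws guarantee 3 gold chips.

257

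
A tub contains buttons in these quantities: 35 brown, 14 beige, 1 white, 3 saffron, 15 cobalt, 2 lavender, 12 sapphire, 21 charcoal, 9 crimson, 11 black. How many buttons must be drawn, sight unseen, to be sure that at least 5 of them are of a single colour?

35

By the pigeonhole principle, the 10 colours are the holes; the buttons drawn are the pigeons.
To avoid 5 of any one colour, the worst case takes at most 4 of each colour, or every button of a colour that has fewer than 4.
That gives 4 + 4 + 1 + 3 + 4 + 2 + 4 + 4 + 4 + 4 = 34 buttons with no colour reaching 5.
The next button forces some colour to 5, so 34 + 1 = 35.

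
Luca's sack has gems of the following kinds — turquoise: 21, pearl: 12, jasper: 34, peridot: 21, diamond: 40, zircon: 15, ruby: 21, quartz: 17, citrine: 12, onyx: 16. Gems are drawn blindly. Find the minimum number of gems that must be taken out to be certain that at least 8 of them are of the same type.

Pigeonhole: put each drawn gem into a box by type. The largest draw with every box below 8 takes min(count, 7) from each type.
Σ min(cᵢ, 7) = 7 + 7 + 7 + 7 + 7 + 7 + 7 + 7 + 7 + 7 = 70.
Draw number 70 + 1 = 71 must push one box to 8.

71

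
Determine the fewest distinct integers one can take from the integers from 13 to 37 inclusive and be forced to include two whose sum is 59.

18

Two chosen integers sum to 59 exactly when both halves of some pair {x, 59−x} with 22 ≤ x ≤ 59−x ≤ 37 are chosen — 8 such pairs.
The remaining 9 elements (those with no distinct partner in range) can never complete a 59-sum, so the worst case takes all of them and one from each pair: 9 + 8 = 17.
The 18th integer has to be the second member of some pair, so 17 + 1 = 18.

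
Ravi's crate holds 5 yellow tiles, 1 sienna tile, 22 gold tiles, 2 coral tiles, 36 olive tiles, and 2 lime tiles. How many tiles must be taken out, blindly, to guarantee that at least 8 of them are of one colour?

The 6 colours are the holes; the tiles drawn are the pigeons.
To avoid 8 of any one colour, the worst case takes at most 7 of each colour, or every tile of a colour that has fewer than 7.
That gives 5 + 1 + 7 + 2 + 7 + 2 = 24 tiles with no colour reaching 8.
The next tile forces some colour to 8, so 24 + 1 = 25.

25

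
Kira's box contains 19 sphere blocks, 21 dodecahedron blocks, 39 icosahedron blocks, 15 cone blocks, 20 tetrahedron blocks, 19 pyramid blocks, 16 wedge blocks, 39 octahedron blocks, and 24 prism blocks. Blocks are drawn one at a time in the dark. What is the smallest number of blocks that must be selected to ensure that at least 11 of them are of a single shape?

An adversary could hand out at most 10 blocks per shape: 10 + 10 + 10 + 10 + 10 + 10 + 10 + 10 + 10 = 90 blocks and still no shape has 11.
Pigeonhole: one more block lands in a shape already at 10, so 91 draws are enough and 90 are not.

91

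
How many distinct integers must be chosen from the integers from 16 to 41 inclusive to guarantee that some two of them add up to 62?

17

Group the elements by complementary pair {x, 62−x}: {21,41}, {22,40}, {23,39}, …, giving 10 two-element pairs, the single value 31 (it cannot pair with itself since the integers are distinct), and 5 integers whose partner 62−x falls outside [16,41].
Treating each of those 16 groups as a pigeonhole, one can pick one integer per group — 16 integers — with no two summing to 62.
The 17th integer lands in an occupied pair, forcing a sum of 62.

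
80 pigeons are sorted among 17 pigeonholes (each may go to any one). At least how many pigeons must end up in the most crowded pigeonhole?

The 17 pigeonholes are the holes and the 80 pigeons are the pigeons.
If every pigeonhole held at most 4 pigeons, the total would be at most 17 × 4 = 68, which is less than 80.
So some pigeonhole holds at least ⌈80/17⌉ = 5 pigeons.

5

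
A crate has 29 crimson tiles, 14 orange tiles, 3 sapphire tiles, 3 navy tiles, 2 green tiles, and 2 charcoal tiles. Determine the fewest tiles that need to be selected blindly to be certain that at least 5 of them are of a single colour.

19

Pigeonhole: put each drawn tile into a box by colour. The largest draw with every box below 5 takes min(count, 4) from each colour; colours with fewer than 4 contribute all they have.
Σ min(cᵢ, 4) = 4 + 4 + 3 + 3 + 2 + 2 = 18.
Draw number 18 + 1 = 19 must push one box to 5.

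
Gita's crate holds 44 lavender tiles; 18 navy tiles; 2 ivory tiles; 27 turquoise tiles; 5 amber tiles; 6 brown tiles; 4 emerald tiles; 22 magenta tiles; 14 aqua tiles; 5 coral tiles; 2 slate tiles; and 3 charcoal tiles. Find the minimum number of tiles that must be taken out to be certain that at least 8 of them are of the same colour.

Pigeonhole: the 12 colours are the holes; the tiles drawn are the pigeons.
To avoid 8 of any one colour, the worst case takes at most 7 of each colour, or every tile of a colour that has fewer than 7.
That gives 7 + 7 + 2 + 7 + 5 + 6 + 4 + 7 + 7 + 5 + 2 + 3 = 62 tiles with no colour reaching 8.
The next tile forces some colour to 8, so 62 + 1 = 63.

63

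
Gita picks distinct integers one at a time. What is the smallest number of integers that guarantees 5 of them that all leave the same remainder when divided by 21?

85

By the pigeonhole principle, the 21 residue classes mod 21 are the pigeonholes.
With 84 integers one could put 4 in each residue class and have no class reach 5.
The 85th integer pushes some class to 5, so 21·4 + 1 = 85.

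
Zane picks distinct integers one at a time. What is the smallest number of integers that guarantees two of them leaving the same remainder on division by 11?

12

By the pigeonhole principle, the 11 residue classes mod 11 are the pigeonholes.
With 11 integers one could put 1 in each residue class and have no class reach 2.
The 12th integer pushes some class to 2, so 11·1 + 1 = 12.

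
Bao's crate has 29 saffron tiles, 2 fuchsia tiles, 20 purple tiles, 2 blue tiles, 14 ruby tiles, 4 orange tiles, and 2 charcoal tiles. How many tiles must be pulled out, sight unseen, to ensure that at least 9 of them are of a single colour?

35

An adversary could hand out at most 8 tiles per colour (4 colours run out sooner): 8 + 2 + 8 + 2 + 8 + 4 + 2 = 34 tiles and still no colour has 9.
One more tile lands in a colour already at 8, so 35 draws are enough and 34 are not.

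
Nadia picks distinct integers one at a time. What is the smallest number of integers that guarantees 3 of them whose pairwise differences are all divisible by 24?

49

Integers whose pairwise differences are multiples of 24 are exactly those sharing a remainder mod 24. The 24 residue classes mod 24 are the pigeonholes.
With 48 integers one could put 2 in each residue class and have no class reach 3.
The 49th integer pushes some class to 3, so 24·2 + 1 = 49.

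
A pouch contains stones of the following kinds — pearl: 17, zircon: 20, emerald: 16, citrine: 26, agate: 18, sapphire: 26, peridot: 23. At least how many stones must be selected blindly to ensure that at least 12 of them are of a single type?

Put each drawn stone into a box by type. The largest draw with every box below 12 takes min(count, 11) from each type.
Σ min(cᵢ, 11) = 11 + 11 + 11 + 11 + 11 + 11 + 11 = 77.
Draw number 77 + 1 = 78 must push one box to 12.

78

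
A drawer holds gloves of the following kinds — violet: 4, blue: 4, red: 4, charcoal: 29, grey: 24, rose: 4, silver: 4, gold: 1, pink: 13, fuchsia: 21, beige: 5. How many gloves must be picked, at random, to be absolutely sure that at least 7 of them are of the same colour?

51

An adversary could hand out at most 6 gloves per colour (7 colours run out sooner): 4 + 4 + 4 + 6 + 6 + 4 + 4 + 1 + 6 + 6 + 5 = 50 gloves and still no colour has 7.
One more glove lands in a colour already at 6, so 51 draws are enough and 50 are not.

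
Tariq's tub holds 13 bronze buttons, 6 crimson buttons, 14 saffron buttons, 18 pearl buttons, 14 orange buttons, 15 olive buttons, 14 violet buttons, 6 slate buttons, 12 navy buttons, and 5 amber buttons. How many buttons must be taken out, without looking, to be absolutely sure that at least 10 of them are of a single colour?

An adversary could hand out at most 9 buttons per colour (crimson, slate, amber run out sooner): 9 + 6 + 9 + 9 + 9 + 9 + 9 + 6 + 9 + 5 = 80 buttons and still no colour has 10.
By the pigeonhole principle, one more button lands in a colour already at 9, so 81 draws are enough and 80 are not.

81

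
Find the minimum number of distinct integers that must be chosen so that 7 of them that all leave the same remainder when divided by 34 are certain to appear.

The 34 residue classes mod 34 are the pigeonholes.
With 204 integers one could put 6 in each residue class and have no class reach 7.
The 205th integer pushes some class to 7, so 34·6 + 1 = 205.

205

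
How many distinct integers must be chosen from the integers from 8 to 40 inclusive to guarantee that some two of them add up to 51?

19

Two chosen integers sum to 51 exactly when both halves of some pair {x, 51−x} with 11 ≤ x ≤ 51−x ≤ 40 are chosen — 15 such pairs.
The remaining 3 elements (those with no distinct partner in range) can never complete a 51-sum, so the worst case takes all of them and one from each pair: 3 + 15 = 18.
The 19th integer has to be the second member of some pair, so 18 + 1 = 19.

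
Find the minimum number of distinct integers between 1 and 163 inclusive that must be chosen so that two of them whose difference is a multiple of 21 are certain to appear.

Integers whose pairwise differences are multiples of 21 are exactly those sharing a remainder mod 21. Pigeonhole: the 21 residue classes mod 21 are the pigeonholes.
With 21 integers one could put 1 in each residue class and have no class reach 2.
The 22nd integer pushes some class to 2, so 21·1 + 1 = 22.

22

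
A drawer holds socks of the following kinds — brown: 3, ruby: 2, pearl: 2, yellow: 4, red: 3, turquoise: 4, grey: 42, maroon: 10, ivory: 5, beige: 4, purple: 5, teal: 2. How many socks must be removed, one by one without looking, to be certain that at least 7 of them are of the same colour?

An adversary could hand out at most 6 socks per colour (10 colours run out sooner): 3 + 2 + 2 + 4 + 3 + 4 + 6 + 6 + 5 + 4 + 5 + 2 = 46 socks and still no colour has 7.
Pigeonhole: one more sock lands in a colour already at 6, so 47 draws are enough and 46 are not.

47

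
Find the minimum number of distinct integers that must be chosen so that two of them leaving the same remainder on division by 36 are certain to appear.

Pigeonhole: the 36 residue classes mod 36 are the pigeonholes.
With 36 integers one could put 1 in each residue class and have no class reach 2.
The 37th integer pushes some class to 2, so 36·1 + 1 = 37.

37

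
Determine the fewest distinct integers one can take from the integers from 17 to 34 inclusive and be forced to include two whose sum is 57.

13

Group the elements by complementary pair {x, 57−x}: {23,34}, {24,33}, {25,32}, …, giving 6 two-element pairs and 6 integers whose partner 57−x falls outside [17,34].
By pigeonhole, treating each of those 12 groups as a pigeonhole, one can pick one integer per group — 12 integers — with no two summing to 57.
The 13th integer lands in an occupied pair, forcing a sum of 57.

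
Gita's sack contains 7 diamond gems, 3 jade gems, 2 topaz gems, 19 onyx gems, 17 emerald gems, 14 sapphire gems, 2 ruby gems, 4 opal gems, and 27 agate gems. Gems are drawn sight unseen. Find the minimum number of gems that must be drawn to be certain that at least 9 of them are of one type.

An adversary could hand out at most 8 gems per type (5 types run out sooner): 7 + 3 + 2 + 8 + 8 + 8 + 2 + 4 + 8 = 50 gems and still no type has 9.
One more gem lands in a type already at 8, so 51 draws are enough and 50 are not.

51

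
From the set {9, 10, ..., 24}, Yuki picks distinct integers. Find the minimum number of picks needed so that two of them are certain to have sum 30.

11

Group the elements by complementary pair {x, 30−x}: {9,21}, {10,20}, {11,19}, …, giving 6 two-element pairs; the single value 15 (it cannot pair with itself since the integers are distinct); and 3 integers whose partner 30−x falls outside [9,24].
By the pigeonhole principle, treating each of those 10 groups as a pigeonhole, one can pick one integer per group — 10 integers — with no two summing to 30.
The 11th integer lands in an occupied pair, forcing a sum of 30.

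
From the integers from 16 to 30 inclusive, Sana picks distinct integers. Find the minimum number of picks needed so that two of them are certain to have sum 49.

10

A set avoiding the sum 49 can contain at most one of each pair {x, 49−x}, plus the 3 elements whose complement lies outside the range.
The integers 16, …, 24 (9 of them) are such a set: any two sum to at least 16+17 = 33 and at most 23+24 = 47 < 49.
By the pigeonhole principle, any 10th integer completes one of the 6 pairs, so 10 choices force a sum of 49.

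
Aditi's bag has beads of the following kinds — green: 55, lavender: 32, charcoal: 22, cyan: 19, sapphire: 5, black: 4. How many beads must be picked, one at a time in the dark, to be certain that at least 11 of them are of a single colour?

By the pigeonhole principle, the 6 colours are the holes; the beads drawn are the pigeons.
To avoid 11 of any one colour, the worst case takes at most 10 of each colour, or every bead of a colour that has fewer than 10.
That gives 10 + 10 + 10 + 10 + 5 + 4 = 49 beads with no colour reaching 11.
The next bead forces some colour to 11, so 49 + 1 = 50.

50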